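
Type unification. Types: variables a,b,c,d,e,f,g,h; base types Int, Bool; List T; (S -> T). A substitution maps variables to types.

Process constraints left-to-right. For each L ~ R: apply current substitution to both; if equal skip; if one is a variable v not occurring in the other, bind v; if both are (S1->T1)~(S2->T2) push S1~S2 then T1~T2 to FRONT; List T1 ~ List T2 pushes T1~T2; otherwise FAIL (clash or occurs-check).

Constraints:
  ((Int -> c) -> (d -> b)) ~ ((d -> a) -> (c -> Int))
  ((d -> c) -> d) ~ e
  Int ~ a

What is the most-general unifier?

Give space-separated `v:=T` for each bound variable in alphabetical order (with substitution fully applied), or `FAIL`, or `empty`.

step 1: unify ((Int -> c) -> (d -> b)) ~ ((d -> a) -> (c -> Int))  [subst: {-} | 2 pending]
  -> decompose arrow: push (Int -> c)~(d -> a), (d -> b)~(c -> Int)
step 2: unify (Int -> c) ~ (d -> a)  [subst: {-} | 3 pending]
  -> decompose arrow: push Int~d, c~a
step 3: unify Int ~ d  [subst: {-} | 4 pending]
  bind d := Int
step 4: unify c ~ a  [subst: {d:=Int} | 3 pending]
  bind c := a
step 5: unify (Int -> b) ~ (a -> Int)  [subst: {d:=Int, c:=a} | 2 pending]
  -> decompose arrow: push Int~a, b~Int
step 6: unify Int ~ a  [subst: {d:=Int, c:=a} | 3 pending]
  bind a := Int
step 7: unify b ~ Int  [subst: {d:=Int, c:=a, a:=Int} | 2 pending]
  bind b := Int
step 8: unify ((Int -> Int) -> Int) ~ e  [subst: {d:=Int, c:=a, a:=Int, b:=Int} | 1 pending]
  bind e := ((Int -> Int) -> Int)
step 9: unify Int ~ Int  [subst: {d:=Int, c:=a, a:=Int, b:=Int, e:=((Int -> Int) -> Int)} | 0 pending]
  -> identical, skip

Answer: a:=Int b:=Int c:=Int d:=Int e:=((Int -> Int) -> Int)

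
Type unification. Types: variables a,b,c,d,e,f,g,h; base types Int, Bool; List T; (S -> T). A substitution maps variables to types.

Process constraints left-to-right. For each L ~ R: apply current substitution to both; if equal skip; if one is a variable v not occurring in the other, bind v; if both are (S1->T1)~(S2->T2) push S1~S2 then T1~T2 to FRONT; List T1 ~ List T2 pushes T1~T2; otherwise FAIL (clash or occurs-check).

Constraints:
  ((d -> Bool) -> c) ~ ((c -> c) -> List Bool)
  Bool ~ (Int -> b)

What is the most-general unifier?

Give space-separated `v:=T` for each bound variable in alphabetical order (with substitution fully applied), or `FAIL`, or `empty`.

Answer: FAIL

Derivation:
step 1: unify ((d -> Bool) -> c) ~ ((c -> c) -> List Bool)  [subst: {-} | 1 pending]
  -> decompose arrow: push (d -> Bool)~(c -> c), c~List Bool
step 2: unify (d -> Bool) ~ (c -> c)  [subst: {-} | 2 pending]
  -> decompose arrow: push d~c, Bool~c
step 3: unify d ~ c  [subst: {-} | 3 pending]
  bind d := c
step 4: unify Bool ~ c  [subst: {d:=c} | 2 pending]
  bind c := Bool
step 5: unify Bool ~ List Bool  [subst: {d:=c, c:=Bool} | 1 pending]
  clash: Bool vs List Bool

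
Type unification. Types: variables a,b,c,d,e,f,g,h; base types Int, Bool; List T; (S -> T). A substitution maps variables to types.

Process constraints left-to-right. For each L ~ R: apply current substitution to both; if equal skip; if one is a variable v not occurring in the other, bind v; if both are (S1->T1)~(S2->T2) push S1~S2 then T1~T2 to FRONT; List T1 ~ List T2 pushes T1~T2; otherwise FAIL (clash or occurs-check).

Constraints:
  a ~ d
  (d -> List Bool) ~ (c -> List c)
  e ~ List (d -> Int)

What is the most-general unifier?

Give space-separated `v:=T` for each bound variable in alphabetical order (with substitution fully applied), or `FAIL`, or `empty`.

Answer: a:=Bool c:=Bool d:=Bool e:=List (Bool -> Int)

Derivation:
step 1: unify a ~ d  [subst: {-} | 2 pending]
  bind a := d
step 2: unify (d -> List Bool) ~ (c -> List c)  [subst: {a:=d} | 1 pending]
  -> decompose arrow: push d~c, List Bool~List c
step 3: unify d ~ c  [subst: {a:=d} | 2 pending]
  bind d := c
step 4: unify List Bool ~ List c  [subst: {a:=d, d:=c} | 1 pending]
  -> decompose List: push Bool~c
step 5: unify Bool ~ c  [subst: {a:=d, d:=c} | 1 pending]
  bind c := Bool
step 6: unify e ~ List (Bool -> Int)  [subst: {a:=d, d:=c, c:=Bool} | 0 pending]
  bind e := List (Bool -> Int)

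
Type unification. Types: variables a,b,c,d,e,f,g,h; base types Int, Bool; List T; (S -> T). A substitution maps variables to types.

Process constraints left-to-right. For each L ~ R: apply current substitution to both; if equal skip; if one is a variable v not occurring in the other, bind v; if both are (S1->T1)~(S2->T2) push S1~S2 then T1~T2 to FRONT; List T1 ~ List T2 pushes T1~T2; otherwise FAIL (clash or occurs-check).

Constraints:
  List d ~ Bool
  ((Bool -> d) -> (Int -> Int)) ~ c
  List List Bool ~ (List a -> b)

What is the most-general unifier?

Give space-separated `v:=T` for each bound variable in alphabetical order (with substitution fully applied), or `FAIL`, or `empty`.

step 1: unify List d ~ Bool  [subst: {-} | 2 pending]
  clash: List d vs Bool

Answer: FAIL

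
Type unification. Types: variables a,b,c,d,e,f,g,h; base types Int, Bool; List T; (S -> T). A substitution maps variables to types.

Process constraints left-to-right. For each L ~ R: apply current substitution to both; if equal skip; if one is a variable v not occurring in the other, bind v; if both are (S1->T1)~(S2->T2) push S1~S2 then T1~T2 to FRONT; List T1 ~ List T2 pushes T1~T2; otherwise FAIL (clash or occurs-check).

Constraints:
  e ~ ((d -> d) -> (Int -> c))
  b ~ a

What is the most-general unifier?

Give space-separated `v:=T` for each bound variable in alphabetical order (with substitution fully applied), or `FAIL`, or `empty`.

Answer: b:=a e:=((d -> d) -> (Int -> c))

Derivation:
step 1: unify e ~ ((d -> d) -> (Int -> c))  [subst: {-} | 1 pending]
  bind e := ((d -> d) -> (Int -> c))
step 2: unify b ~ a  [subst: {e:=((d -> d) -> (Int -> c))} | 0 pending]
  bind b := a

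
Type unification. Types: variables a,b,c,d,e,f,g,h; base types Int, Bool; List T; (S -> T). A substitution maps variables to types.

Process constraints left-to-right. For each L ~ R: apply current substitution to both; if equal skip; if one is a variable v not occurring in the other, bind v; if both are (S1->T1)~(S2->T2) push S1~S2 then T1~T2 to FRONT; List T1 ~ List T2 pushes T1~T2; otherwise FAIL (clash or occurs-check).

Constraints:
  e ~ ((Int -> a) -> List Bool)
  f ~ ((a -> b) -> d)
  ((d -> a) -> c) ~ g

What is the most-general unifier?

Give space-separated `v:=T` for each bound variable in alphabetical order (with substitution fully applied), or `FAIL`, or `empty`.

step 1: unify e ~ ((Int -> a) -> List Bool)  [subst: {-} | 2 pending]
  bind e := ((Int -> a) -> List Bool)
step 2: unify f ~ ((a -> b) -> d)  [subst: {e:=((Int -> a) -> List Bool)} | 1 pending]
  bind f := ((a -> b) -> d)
step 3: unify ((d -> a) -> c) ~ g  [subst: {e:=((Int -> a) -> List Bool), f:=((a -> b) -> d)} | 0 pending]
  bind g := ((d -> a) -> c)

Answer: e:=((Int -> a) -> List Bool) f:=((a -> b) -> d) g:=((d -> a) -> c)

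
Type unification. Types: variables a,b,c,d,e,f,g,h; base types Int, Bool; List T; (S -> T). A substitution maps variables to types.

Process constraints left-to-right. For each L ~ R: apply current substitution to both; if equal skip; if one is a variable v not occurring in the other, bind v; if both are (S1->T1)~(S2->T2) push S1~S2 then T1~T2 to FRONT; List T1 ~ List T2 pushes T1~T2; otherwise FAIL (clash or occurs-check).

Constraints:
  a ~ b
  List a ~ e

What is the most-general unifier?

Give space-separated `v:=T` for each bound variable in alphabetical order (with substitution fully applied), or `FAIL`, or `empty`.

step 1: unify a ~ b  [subst: {-} | 1 pending]
  bind a := b
step 2: unify List b ~ e  [subst: {a:=b} | 0 pending]
  bind e := List b

Answer: a:=b e:=List b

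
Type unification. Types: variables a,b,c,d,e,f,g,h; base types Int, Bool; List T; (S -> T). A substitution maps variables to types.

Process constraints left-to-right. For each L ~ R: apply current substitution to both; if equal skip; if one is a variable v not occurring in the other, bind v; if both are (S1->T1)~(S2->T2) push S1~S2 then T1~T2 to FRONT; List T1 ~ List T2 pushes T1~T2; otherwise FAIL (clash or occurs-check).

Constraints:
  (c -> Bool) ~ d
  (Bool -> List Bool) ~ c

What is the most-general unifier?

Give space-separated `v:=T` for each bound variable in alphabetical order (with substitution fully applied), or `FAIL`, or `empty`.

Answer: c:=(Bool -> List Bool) d:=((Bool -> List Bool) -> Bool)

Derivation:
step 1: unify (c -> Bool) ~ d  [subst: {-} | 1 pending]
  bind d := (c -> Bool)
step 2: unify (Bool -> List Bool) ~ c  [subst: {d:=(c -> Bool)} | 0 pending]
  bind c := (Bool -> List Bool)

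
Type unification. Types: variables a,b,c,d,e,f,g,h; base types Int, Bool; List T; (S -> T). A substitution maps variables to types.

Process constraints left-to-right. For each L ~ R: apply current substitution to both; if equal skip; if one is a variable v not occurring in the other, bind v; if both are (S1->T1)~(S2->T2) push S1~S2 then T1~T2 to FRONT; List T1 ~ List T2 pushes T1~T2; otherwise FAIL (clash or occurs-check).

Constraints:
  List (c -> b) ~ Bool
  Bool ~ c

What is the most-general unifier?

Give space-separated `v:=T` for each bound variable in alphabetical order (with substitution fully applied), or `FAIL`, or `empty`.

step 1: unify List (c -> b) ~ Bool  [subst: {-} | 1 pending]
  clash: List (c -> b) vs Bool

Answer: FAIL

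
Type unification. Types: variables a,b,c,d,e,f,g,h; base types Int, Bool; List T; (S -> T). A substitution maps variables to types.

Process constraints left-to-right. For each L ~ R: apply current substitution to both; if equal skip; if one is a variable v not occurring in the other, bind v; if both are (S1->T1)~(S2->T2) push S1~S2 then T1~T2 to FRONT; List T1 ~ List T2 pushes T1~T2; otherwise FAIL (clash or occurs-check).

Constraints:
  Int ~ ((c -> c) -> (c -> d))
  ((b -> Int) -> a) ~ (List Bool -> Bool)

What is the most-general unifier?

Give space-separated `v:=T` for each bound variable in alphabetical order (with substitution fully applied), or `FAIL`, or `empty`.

Answer: FAIL

Derivation:
step 1: unify Int ~ ((c -> c) -> (c -> d))  [subst: {-} | 1 pending]
  clash: Int vs ((c -> c) -> (c -> d))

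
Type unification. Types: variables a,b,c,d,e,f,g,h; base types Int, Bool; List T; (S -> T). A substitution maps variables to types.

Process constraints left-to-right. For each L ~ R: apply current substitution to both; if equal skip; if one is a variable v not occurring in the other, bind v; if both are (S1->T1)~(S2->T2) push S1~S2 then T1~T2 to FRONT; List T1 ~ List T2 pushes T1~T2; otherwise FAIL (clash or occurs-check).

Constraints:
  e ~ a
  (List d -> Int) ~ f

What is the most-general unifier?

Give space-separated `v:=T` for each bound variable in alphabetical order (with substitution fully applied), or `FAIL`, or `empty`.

step 1: unify e ~ a  [subst: {-} | 1 pending]
  bind e := a
step 2: unify (List d -> Int) ~ f  [subst: {e:=a} | 0 pending]
  bind f := (List d -> Int)

Answer: e:=a f:=(List d -> Int)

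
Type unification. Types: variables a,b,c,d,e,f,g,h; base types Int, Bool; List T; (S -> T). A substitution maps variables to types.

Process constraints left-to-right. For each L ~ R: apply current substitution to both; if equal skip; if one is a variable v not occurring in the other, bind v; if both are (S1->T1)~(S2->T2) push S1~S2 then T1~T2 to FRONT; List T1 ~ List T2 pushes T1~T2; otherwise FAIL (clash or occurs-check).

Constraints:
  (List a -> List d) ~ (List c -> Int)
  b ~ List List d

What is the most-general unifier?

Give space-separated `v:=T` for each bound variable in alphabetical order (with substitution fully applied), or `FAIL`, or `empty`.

step 1: unify (List a -> List d) ~ (List c -> Int)  [subst: {-} | 1 pending]
  -> decompose arrow: push List a~List c, List d~Int
step 2: unify List a ~ List c  [subst: {-} | 2 pending]
  -> decompose List: push a~c
step 3: unify a ~ c  [subst: {-} | 2 pending]
  bind a := c
step 4: unify List d ~ Int  [subst: {a:=c} | 1 pending]
  clash: List d vs Int

Answer: FAIL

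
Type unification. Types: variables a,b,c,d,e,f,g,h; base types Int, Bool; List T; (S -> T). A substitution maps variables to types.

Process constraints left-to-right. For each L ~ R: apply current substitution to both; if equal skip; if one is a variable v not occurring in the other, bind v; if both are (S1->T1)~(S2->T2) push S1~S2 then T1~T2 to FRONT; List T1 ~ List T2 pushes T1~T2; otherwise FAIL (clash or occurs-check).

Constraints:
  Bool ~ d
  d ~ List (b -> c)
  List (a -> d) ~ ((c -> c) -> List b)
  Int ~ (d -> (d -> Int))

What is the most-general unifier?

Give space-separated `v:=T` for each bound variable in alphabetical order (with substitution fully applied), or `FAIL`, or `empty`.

step 1: unify Bool ~ d  [subst: {-} | 3 pending]
  bind d := Bool
step 2: unify Bool ~ List (b -> c)  [subst: {d:=Bool} | 2 pending]
  clash: Bool vs List (b -> c)

Answer: FAIL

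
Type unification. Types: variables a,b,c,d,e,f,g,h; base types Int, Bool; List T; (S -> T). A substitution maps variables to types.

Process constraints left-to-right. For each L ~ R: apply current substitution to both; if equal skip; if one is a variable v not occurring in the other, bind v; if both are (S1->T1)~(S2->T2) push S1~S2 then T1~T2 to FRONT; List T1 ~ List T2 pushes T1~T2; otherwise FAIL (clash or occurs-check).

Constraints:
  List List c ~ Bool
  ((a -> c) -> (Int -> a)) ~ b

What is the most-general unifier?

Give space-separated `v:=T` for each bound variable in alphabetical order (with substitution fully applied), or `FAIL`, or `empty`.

step 1: unify List List c ~ Bool  [subst: {-} | 1 pending]
  clash: List List c vs Bool

Answer: FAIL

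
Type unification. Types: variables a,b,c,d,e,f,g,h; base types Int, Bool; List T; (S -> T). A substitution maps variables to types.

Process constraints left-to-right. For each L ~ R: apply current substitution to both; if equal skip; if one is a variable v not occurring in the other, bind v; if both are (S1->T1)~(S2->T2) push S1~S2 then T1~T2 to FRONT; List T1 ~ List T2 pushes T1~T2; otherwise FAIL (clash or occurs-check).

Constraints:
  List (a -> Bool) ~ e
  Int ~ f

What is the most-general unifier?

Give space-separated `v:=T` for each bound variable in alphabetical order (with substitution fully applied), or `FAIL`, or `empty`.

Answer: e:=List (a -> Bool) f:=Int

Derivation:
step 1: unify List (a -> Bool) ~ e  [subst: {-} | 1 pending]
  bind e := List (a -> Bool)
step 2: unify Int ~ f  [subst: {e:=List (a -> Bool)} | 0 pending]
  bind f := Int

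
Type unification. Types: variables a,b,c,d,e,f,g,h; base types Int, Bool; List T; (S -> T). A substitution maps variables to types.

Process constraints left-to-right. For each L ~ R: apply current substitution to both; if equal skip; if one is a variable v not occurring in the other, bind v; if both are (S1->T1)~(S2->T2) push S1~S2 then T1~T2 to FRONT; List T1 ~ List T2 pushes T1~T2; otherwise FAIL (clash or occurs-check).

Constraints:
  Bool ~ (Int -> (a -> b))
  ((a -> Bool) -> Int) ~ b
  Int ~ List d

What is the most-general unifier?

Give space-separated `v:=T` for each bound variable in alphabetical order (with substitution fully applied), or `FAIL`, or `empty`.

Answer: FAIL

Derivation:
step 1: unify Bool ~ (Int -> (a -> b))  [subst: {-} | 2 pending]
  clash: Bool vs (Int -> (a -> b))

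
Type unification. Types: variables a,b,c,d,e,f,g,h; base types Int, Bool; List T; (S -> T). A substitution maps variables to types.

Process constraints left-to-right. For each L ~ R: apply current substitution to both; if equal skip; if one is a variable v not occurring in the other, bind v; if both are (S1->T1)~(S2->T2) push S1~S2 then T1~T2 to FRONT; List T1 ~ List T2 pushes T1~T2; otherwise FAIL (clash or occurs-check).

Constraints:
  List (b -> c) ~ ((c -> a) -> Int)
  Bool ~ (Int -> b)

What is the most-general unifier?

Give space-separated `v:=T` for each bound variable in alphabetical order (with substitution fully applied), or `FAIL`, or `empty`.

Answer: FAIL

Derivation:
step 1: unify List (b -> c) ~ ((c -> a) -> Int)  [subst: {-} | 1 pending]
  clash: List (b -> c) vs ((c -> a) -> Int)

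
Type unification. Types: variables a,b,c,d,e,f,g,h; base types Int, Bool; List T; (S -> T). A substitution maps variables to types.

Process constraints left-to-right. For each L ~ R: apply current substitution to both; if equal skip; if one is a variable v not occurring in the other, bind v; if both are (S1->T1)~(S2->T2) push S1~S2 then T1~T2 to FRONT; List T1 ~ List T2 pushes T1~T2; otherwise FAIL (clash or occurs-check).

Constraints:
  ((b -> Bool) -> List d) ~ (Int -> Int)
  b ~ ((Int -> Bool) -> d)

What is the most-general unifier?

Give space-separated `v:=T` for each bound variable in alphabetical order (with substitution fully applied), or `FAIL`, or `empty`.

Answer: FAIL

Derivation:
step 1: unify ((b -> Bool) -> List d) ~ (Int -> Int)  [subst: {-} | 1 pending]
  -> decompose arrow: push (b -> Bool)~Int, List d~Int
step 2: unify (b -> Bool) ~ Int  [subst: {-} | 2 pending]
  clash: (b -> Bool) vs Int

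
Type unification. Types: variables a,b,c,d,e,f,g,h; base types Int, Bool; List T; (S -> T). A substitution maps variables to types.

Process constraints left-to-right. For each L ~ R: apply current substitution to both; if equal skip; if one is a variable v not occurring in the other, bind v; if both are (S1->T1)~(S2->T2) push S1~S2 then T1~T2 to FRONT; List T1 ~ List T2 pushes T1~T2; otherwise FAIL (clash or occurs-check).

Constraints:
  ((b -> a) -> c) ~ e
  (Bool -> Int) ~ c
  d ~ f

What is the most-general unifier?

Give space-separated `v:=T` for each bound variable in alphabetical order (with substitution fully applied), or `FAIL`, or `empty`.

step 1: unify ((b -> a) -> c) ~ e  [subst: {-} | 2 pending]
  bind e := ((b -> a) -> c)
step 2: unify (Bool -> Int) ~ c  [subst: {e:=((b -> a) -> c)} | 1 pending]
  bind c := (Bool -> Int)
step 3: unify d ~ f  [subst: {e:=((b -> a) -> c), c:=(Bool -> Int)} | 0 pending]
  bind d := f

Answer: c:=(Bool -> Int) d:=f e:=((b -> a) -> (Bool -> Int))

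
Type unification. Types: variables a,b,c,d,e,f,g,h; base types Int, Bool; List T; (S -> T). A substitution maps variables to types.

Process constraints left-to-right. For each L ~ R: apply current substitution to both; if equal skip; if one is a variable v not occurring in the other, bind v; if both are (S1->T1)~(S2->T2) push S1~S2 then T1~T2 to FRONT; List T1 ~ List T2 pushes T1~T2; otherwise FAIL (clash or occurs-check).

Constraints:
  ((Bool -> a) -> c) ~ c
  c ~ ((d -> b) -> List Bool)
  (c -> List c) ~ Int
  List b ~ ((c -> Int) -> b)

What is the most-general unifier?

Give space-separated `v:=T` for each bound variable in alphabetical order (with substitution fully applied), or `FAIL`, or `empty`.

Answer: FAIL

Derivation:
step 1: unify ((Bool -> a) -> c) ~ c  [subst: {-} | 3 pending]
  occurs-check fail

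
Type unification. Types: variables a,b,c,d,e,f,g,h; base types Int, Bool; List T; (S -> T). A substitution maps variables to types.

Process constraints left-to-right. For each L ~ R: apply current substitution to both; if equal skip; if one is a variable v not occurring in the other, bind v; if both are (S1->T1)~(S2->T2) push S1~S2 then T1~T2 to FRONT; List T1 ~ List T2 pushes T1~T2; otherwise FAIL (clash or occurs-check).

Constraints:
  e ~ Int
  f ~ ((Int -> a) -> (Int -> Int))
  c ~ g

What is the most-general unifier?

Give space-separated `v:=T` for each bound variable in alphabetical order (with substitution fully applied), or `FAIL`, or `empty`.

Answer: c:=g e:=Int f:=((Int -> a) -> (Int -> Int))

Derivation:
step 1: unify e ~ Int  [subst: {-} | 2 pending]
  bind e := Int
step 2: unify f ~ ((Int -> a) -> (Int -> Int))  [subst: {e:=Int} | 1 pending]
  bind f := ((Int -> a) -> (Int -> Int))
step 3: unify c ~ g  [subst: {e:=Int, f:=((Int -> a) -> (Int -> Int))} | 0 pending]
  bind c := g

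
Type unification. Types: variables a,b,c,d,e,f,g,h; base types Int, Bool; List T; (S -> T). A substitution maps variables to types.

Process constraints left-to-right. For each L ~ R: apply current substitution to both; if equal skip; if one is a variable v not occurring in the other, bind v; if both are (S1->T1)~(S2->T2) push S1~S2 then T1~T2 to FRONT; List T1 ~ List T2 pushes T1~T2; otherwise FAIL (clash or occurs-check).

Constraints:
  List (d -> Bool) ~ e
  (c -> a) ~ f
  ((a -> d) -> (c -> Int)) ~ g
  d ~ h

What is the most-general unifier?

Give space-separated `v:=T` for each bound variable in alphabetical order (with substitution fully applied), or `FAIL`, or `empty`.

step 1: unify List (d -> Bool) ~ e  [subst: {-} | 3 pending]
  bind e := List (d -> Bool)
step 2: unify (c -> a) ~ f  [subst: {e:=List (d -> Bool)} | 2 pending]
  bind f := (c -> a)
step 3: unify ((a -> d) -> (c -> Int)) ~ g  [subst: {e:=List (d -> Bool), f:=(c -> a)} | 1 pending]
  bind g := ((a -> d) -> (c -> Int))
step 4: unify d ~ h  [subst: {e:=List (d -> Bool), f:=(c -> a), g:=((a -> d) -> (c -> Int))} | 0 pending]
  bind d := h

Answer: d:=h e:=List (h -> Bool) f:=(c -> a) g:=((a -> h) -> (c -> Int))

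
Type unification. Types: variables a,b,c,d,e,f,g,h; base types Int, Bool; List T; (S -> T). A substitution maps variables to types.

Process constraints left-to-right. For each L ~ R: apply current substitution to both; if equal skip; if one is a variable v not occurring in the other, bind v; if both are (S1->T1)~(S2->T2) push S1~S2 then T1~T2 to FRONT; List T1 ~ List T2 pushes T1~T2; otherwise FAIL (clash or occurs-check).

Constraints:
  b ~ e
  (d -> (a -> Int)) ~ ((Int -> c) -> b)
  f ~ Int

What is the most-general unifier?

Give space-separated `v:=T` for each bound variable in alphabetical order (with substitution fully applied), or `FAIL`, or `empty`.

Answer: b:=(a -> Int) d:=(Int -> c) e:=(a -> Int) f:=Int

Derivation:
step 1: unify b ~ e  [subst: {-} | 2 pending]
  bind b := e
step 2: unify (d -> (a -> Int)) ~ ((Int -> c) -> e)  [subst: {b:=e} | 1 pending]
  -> decompose arrow: push d~(Int -> c), (a -> Int)~e
step 3: unify d ~ (Int -> c)  [subst: {b:=e} | 2 pending]
  bind d := (Int -> c)
step 4: unify (a -> Int) ~ e  [subst: {b:=e, d:=(Int -> c)} | 1 pending]
  bind e := (a -> Int)
step 5: unify f ~ Int  [subst: {b:=e, d:=(Int -> c), e:=(a -> Int)} | 0 pending]
  bind f := Int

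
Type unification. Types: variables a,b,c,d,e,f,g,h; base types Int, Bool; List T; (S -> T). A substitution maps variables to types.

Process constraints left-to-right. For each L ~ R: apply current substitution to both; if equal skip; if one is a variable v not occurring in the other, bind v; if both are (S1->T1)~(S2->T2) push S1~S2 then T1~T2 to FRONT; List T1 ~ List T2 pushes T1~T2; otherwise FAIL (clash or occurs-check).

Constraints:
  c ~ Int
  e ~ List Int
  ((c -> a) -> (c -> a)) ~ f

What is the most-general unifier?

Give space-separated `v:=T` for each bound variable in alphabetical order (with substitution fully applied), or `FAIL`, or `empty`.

step 1: unify c ~ Int  [subst: {-} | 2 pending]
  bind c := Int
step 2: unify e ~ List Int  [subst: {c:=Int} | 1 pending]
  bind e := List Int
step 3: unify ((Int -> a) -> (Int -> a)) ~ f  [subst: {c:=Int, e:=List Int} | 0 pending]
  bind f := ((Int -> a) -> (Int -> a))

Answer: c:=Int e:=List Int f:=((Int -> a) -> (Int -> a))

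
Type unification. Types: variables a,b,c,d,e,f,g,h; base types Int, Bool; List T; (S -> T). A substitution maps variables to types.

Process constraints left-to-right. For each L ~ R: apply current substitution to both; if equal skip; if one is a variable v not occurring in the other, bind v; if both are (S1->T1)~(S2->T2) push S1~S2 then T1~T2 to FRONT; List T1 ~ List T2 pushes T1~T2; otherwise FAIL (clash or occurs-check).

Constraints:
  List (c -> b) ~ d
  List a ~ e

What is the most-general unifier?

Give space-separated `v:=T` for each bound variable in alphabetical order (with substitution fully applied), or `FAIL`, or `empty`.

Answer: d:=List (c -> b) e:=List a

Derivation:
step 1: unify List (c -> b) ~ d  [subst: {-} | 1 pending]
  bind d := List (c -> b)
step 2: unify List a ~ e  [subst: {d:=List (c -> b)} | 0 pending]
  bind e := List a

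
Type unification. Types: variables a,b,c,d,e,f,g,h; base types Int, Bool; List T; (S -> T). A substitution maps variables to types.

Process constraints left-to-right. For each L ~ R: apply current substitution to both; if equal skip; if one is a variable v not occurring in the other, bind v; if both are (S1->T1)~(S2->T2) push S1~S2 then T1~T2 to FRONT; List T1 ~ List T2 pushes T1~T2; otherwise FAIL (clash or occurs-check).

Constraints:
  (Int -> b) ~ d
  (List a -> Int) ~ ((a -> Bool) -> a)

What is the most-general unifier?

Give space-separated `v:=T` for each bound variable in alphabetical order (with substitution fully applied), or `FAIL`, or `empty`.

step 1: unify (Int -> b) ~ d  [subst: {-} | 1 pending]
  bind d := (Int -> b)
step 2: unify (List a -> Int) ~ ((a -> Bool) -> a)  [subst: {d:=(Int -> b)} | 0 pending]
  -> decompose arrow: push List a~(a -> Bool), Int~a
step 3: unify List a ~ (a -> Bool)  [subst: {d:=(Int -> b)} | 1 pending]
  clash: List a vs (a -> Bool)

Answer: FAIL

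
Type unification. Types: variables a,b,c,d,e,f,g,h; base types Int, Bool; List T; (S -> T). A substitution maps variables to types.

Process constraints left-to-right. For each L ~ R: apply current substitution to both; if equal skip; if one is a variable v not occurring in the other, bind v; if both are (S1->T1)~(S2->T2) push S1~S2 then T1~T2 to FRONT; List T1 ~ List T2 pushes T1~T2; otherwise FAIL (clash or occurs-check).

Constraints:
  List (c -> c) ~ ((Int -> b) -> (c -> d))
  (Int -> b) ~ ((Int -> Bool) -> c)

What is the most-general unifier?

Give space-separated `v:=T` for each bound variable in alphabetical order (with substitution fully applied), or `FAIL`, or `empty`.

Answer: FAIL

Derivation:
step 1: unify List (c -> c) ~ ((Int -> b) -> (c -> d))  [subst: {-} | 1 pending]
  clash: List (c -> c) vs ((Int -> b) -> (c -> d))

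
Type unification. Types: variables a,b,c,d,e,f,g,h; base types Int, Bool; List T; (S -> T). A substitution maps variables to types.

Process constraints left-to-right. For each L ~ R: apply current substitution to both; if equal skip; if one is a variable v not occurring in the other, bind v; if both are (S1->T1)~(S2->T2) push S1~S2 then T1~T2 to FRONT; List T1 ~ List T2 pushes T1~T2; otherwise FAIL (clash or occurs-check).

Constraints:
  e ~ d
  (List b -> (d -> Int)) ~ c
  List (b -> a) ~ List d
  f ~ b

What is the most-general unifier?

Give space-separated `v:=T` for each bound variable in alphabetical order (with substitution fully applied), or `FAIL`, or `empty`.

Answer: c:=(List b -> ((b -> a) -> Int)) d:=(b -> a) e:=(b -> a) f:=b

Derivation:
step 1: unify e ~ d  [subst: {-} | 3 pending]
  bind e := d
step 2: unify (List b -> (d -> Int)) ~ c  [subst: {e:=d} | 2 pending]
  bind c := (List b -> (d -> Int))
step 3: unify List (b -> a) ~ List d  [subst: {e:=d, c:=(List b -> (d -> Int))} | 1 pending]
  -> decompose List: push (b -> a)~d
step 4: unify (b -> a) ~ d  [subst: {e:=d, c:=(List b -> (d -> Int))} | 1 pending]
  bind d := (b -> a)
step 5: unify f ~ b  [subst: {e:=d, c:=(List b -> (d -> Int)), d:=(b -> a)} | 0 pending]
  bind f := b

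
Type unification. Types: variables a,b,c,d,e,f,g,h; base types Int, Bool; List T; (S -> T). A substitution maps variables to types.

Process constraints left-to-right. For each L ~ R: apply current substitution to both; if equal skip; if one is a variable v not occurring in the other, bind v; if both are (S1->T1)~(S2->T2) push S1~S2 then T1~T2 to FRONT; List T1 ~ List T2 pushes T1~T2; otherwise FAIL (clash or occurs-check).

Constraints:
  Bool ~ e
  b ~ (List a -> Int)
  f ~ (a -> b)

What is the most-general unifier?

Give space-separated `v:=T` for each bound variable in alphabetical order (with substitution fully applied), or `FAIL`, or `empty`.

Answer: b:=(List a -> Int) e:=Bool f:=(a -> (List a -> Int))

Derivation:
step 1: unify Bool ~ e  [subst: {-} | 2 pending]
  bind e := Bool
step 2: unify b ~ (List a -> Int)  [subst: {e:=Bool} | 1 pending]
  bind b := (List a -> Int)
step 3: unify f ~ (a -> (List a -> Int))  [subst: {e:=Bool, b:=(List a -> Int)} | 0 pending]
  bind f := (a -> (List a -> Int))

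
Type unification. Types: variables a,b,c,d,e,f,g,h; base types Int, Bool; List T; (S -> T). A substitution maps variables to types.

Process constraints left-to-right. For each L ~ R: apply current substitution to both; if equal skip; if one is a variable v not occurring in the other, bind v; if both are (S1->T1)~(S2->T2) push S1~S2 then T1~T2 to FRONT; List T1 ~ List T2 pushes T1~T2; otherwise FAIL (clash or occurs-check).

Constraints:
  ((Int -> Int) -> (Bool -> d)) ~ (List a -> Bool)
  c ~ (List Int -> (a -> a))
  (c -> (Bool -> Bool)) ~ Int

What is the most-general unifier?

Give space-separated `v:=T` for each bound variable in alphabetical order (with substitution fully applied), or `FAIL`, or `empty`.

step 1: unify ((Int -> Int) -> (Bool -> d)) ~ (List a -> Bool)  [subst: {-} | 2 pending]
  -> decompose arrow: push (Int -> Int)~List a, (Bool -> d)~Bool
step 2: unify (Int -> Int) ~ List a  [subst: {-} | 3 pending]
  clash: (Int -> Int) vs List a

Answer: FAIL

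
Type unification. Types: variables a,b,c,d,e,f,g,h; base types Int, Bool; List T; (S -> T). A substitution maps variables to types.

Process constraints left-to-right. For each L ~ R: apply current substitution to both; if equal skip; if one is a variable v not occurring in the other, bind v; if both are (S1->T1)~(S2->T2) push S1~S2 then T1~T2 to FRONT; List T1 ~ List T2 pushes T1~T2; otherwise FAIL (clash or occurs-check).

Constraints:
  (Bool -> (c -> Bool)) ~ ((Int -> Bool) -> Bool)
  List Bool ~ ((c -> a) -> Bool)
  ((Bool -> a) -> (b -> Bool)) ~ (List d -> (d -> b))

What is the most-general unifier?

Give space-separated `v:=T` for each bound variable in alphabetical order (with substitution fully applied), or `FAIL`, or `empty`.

step 1: unify (Bool -> (c -> Bool)) ~ ((Int -> Bool) -> Bool)  [subst: {-} | 2 pending]
  -> decompose arrow: push Bool~(Int -> Bool), (c -> Bool)~Bool
step 2: unify Bool ~ (Int -> Bool)  [subst: {-} | 3 pending]
  clash: Bool vs (Int -> Bool)

Answer: FAIL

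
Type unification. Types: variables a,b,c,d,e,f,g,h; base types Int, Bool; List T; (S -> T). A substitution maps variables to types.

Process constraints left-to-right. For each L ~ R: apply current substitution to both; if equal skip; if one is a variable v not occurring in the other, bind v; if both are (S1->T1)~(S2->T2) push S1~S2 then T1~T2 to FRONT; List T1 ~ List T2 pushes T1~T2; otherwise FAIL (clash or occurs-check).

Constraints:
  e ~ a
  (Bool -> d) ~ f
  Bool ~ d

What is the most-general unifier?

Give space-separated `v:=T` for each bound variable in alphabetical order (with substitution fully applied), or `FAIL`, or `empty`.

Answer: d:=Bool e:=a f:=(Bool -> Bool)

Derivation:
step 1: unify e ~ a  [subst: {-} | 2 pending]
  bind e := a
step 2: unify (Bool -> d) ~ f  [subst: {e:=a} | 1 pending]
  bind f := (Bool -> d)
step 3: unify Bool ~ d  [subst: {e:=a, f:=(Bool -> d)} | 0 pending]
  bind d := Bool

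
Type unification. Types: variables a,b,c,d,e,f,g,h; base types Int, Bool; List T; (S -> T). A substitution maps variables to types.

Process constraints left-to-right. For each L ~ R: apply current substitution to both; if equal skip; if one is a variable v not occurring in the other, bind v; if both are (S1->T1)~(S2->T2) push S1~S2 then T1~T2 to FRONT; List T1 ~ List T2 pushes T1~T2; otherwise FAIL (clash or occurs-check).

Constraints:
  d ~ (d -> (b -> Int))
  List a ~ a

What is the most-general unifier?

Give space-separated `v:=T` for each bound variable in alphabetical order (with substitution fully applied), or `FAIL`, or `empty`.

step 1: unify d ~ (d -> (b -> Int))  [subst: {-} | 1 pending]
  occurs-check fail: d in (d -> (b -> Int))

Answer: FAIL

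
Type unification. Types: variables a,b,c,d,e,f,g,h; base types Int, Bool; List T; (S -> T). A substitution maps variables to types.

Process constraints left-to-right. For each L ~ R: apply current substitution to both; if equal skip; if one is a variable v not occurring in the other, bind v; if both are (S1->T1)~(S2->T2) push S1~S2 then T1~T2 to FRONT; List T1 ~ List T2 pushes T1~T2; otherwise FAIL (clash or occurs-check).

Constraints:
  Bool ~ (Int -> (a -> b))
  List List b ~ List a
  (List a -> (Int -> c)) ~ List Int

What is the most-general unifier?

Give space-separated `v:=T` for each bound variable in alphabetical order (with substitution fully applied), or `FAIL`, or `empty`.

step 1: unify Bool ~ (Int -> (a -> b))  [subst: {-} | 2 pending]
  clash: Bool vs (Int -> (a -> b))

Answer: FAIL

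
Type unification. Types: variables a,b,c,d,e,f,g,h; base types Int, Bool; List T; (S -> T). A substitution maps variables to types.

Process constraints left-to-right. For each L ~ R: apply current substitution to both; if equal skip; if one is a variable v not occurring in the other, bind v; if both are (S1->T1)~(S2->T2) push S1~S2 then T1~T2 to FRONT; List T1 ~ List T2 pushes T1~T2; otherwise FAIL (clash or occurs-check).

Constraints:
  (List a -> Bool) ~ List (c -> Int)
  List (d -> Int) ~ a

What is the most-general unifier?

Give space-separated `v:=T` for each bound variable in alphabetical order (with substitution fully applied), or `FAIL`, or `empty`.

step 1: unify (List a -> Bool) ~ List (c -> Int)  [subst: {-} | 1 pending]
  clash: (List a -> Bool) vs List (c -> Int)

Answer: FAIL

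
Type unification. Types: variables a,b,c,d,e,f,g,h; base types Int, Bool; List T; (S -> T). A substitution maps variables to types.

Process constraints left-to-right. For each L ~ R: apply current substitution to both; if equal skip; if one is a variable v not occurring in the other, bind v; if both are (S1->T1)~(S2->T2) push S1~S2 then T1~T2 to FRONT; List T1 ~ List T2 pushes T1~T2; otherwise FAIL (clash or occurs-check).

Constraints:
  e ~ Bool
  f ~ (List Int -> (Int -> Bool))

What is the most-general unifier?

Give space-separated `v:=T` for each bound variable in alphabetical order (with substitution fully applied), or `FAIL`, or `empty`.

Answer: e:=Bool f:=(List Int -> (Int -> Bool))

Derivation:
step 1: unify e ~ Bool  [subst: {-} | 1 pending]
  bind e := Bool
step 2: unify f ~ (List Int -> (Int -> Bool))  [subst: {e:=Bool} | 0 pending]
  bind f := (List Int -> (Int -> Bool))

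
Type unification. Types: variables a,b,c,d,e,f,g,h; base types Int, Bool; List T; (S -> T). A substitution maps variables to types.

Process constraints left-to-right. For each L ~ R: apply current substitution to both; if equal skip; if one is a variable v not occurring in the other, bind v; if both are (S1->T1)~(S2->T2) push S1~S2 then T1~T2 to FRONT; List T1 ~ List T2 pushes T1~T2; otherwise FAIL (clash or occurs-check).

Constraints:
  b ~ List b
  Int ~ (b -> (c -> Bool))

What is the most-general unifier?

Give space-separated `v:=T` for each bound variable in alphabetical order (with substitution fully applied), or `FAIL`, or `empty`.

Answer: FAIL

Derivation:
step 1: unify b ~ List b  [subst: {-} | 1 pending]
  occurs-check fail: b in List b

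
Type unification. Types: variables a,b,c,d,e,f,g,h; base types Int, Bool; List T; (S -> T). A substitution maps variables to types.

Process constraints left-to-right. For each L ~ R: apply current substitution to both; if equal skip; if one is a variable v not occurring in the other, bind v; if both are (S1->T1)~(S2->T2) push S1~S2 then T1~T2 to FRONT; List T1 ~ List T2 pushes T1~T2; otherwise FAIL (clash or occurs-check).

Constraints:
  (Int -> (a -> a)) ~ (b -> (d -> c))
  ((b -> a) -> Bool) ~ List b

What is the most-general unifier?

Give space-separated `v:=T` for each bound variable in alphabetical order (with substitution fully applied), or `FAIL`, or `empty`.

Answer: FAIL

Derivation:
step 1: unify (Int -> (a -> a)) ~ (b -> (d -> c))  [subst: {-} | 1 pending]
  -> decompose arrow: push Int~b, (a -> a)~(d -> c)
step 2: unify Int ~ b  [subst: {-} | 2 pending]
  bind b := Int
step 3: unify (a -> a) ~ (d -> c)  [subst: {b:=Int} | 1 pending]
  -> decompose arrow: push a~d, a~c
step 4: unify a ~ d  [subst: {b:=Int} | 2 pending]
  bind a := d
step 5: unify d ~ c  [subst: {b:=Int, a:=d} | 1 pending]
  bind d := c
step 6: unify ((Int -> c) -> Bool) ~ List Int  [subst: {b:=Int, a:=d, d:=c} | 0 pending]
  clash: ((Int -> c) -> Bool) vs List Int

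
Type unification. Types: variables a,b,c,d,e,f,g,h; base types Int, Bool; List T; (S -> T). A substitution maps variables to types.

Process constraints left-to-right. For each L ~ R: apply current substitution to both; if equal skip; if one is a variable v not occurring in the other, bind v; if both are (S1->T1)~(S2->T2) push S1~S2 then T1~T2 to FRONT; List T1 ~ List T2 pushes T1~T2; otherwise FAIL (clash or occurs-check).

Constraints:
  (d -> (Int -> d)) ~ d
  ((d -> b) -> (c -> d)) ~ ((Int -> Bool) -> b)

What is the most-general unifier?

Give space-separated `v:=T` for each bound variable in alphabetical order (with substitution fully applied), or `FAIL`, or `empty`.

step 1: unify (d -> (Int -> d)) ~ d  [subst: {-} | 1 pending]
  occurs-check fail

Answer: FAIL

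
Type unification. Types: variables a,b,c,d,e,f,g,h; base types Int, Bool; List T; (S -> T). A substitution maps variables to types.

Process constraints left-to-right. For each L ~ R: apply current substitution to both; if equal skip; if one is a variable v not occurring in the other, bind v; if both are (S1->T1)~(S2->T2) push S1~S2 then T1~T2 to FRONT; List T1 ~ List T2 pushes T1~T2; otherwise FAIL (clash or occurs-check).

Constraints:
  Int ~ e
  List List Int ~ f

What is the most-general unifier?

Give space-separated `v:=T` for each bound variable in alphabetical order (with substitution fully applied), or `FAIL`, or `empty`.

Answer: e:=Int f:=List List Int

Derivation:
step 1: unify Int ~ e  [subst: {-} | 1 pending]
  bind e := Int
step 2: unify List List Int ~ f  [subst: {e:=Int} | 0 pending]
  bind f := List List Int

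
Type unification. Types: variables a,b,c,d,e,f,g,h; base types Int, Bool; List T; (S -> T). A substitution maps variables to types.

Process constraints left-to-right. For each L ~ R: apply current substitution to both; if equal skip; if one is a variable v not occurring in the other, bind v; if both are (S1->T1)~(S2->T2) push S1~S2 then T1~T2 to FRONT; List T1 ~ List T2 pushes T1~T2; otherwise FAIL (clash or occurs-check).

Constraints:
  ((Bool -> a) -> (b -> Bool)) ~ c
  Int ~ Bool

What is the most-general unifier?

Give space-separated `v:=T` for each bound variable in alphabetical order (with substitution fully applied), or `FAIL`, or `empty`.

Answer: FAIL

Derivation:
step 1: unify ((Bool -> a) -> (b -> Bool)) ~ c  [subst: {-} | 1 pending]
  bind c := ((Bool -> a) -> (b -> Bool))
step 2: unify Int ~ Bool  [subst: {c:=((Bool -> a) -> (b -> Bool))} | 0 pending]
  clash: Int vs Bool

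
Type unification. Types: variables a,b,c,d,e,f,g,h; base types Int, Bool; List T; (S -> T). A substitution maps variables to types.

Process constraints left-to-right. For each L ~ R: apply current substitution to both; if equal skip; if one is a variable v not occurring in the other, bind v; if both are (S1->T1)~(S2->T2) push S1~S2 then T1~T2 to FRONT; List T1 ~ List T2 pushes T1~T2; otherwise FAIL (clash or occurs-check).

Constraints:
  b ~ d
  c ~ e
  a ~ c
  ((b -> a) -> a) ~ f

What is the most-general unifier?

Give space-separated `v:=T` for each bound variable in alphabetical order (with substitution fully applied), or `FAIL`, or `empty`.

Answer: a:=e b:=d c:=e f:=((d -> e) -> e)

Derivation:
step 1: unify b ~ d  [subst: {-} | 3 pending]
  bind b := d
step 2: unify c ~ e  [subst: {b:=d} | 2 pending]
  bind c := e
step 3: unify a ~ e  [subst: {b:=d, c:=e} | 1 pending]
  bind a := e
step 4: unify ((d -> e) -> e) ~ f  [subst: {b:=d, c:=e, a:=e} | 0 pending]
  bind f := ((d -> e) -> e)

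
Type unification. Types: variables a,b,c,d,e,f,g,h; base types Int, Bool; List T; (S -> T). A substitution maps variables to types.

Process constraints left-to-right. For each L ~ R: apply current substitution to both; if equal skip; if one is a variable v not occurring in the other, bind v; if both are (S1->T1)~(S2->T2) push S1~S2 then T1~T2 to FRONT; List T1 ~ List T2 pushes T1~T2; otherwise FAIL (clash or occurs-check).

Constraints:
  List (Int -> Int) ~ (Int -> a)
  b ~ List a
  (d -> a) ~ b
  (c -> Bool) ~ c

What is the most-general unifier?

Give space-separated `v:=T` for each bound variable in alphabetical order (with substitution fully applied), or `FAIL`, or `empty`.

Answer: FAIL

Derivation:
step 1: unify List (Int -> Int) ~ (Int -> a)  [subst: {-} | 3 pending]
  clash: List (Int -> Int) vs (Int -> a)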